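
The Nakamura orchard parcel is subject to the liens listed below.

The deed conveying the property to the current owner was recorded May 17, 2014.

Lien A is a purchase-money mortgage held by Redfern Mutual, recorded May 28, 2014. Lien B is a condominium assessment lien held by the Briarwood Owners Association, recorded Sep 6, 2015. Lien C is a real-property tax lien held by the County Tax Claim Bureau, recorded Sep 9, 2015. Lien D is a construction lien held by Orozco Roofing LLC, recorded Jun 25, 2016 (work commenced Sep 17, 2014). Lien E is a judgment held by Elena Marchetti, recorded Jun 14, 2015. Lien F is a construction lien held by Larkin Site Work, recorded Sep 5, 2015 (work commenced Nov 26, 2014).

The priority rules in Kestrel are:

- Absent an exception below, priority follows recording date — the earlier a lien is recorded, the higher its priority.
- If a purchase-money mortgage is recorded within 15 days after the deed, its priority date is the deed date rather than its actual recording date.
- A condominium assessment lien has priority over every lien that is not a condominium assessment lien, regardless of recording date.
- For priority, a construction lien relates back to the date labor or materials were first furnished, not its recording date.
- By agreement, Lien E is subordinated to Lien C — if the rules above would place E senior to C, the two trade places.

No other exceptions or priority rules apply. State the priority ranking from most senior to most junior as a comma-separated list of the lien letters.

Effective dates: A was recorded within the 15-day window, so its effective date is the deed date May 17, 2014; D's effective date is Sep 17, 2014, when work began; F relates back to Nov 26, 2014 (work commenced).
As a condominium assessment lien, B is senior to every other lien.
Ordering the rest by effective date: A (May 17, 2014), D (Sep 17, 2014), F (Nov 26, 2014), E (Jun 14, 2015), C (Sep 9, 2015).
The subordination applies — E was senior to C — so E and C swap.

B, A, D, F, C, E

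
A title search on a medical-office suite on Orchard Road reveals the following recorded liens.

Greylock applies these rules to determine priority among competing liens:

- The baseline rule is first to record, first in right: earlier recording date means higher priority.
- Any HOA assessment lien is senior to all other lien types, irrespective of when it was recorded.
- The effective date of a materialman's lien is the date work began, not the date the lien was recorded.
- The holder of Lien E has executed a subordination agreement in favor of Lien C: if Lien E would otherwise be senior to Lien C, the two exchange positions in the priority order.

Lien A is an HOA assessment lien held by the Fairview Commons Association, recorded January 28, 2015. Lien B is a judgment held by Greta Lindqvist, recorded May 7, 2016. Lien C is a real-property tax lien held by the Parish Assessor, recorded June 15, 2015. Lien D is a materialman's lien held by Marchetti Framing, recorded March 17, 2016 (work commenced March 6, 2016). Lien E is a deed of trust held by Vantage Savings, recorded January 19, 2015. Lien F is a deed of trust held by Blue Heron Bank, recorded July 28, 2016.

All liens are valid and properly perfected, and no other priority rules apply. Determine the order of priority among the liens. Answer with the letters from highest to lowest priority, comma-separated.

Adjusting effective dates: D's effective date is March 6, 2016, when work began.
A is an HOA assessment lien, so it outranks all other liens regardless of date.
Ordering the rest by effective date: E (January 19, 2015), C (June 15, 2015), D (March 6, 2016), B (May 7, 2016), F (July 28, 2016).
E is senior to C before the subordination, so the two trade places.

A, C, E, D, B, F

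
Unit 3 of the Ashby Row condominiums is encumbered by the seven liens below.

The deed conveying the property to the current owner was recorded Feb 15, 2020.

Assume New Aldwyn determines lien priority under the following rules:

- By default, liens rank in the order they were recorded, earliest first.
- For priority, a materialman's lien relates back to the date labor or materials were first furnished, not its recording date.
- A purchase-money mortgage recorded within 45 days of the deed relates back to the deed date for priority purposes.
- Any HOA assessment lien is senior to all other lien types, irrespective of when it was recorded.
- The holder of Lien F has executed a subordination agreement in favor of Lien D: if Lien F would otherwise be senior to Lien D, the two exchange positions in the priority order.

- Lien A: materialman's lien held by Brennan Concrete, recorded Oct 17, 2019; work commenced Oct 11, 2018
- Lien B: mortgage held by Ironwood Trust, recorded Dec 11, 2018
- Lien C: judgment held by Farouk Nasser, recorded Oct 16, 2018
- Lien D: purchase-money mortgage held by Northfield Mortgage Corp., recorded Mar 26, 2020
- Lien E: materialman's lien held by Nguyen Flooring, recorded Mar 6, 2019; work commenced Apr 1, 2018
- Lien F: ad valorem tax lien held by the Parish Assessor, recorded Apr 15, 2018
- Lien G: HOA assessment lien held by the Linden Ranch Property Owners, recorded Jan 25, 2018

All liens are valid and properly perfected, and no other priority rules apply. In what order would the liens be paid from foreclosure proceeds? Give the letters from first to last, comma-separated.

First, effective dates: A is treated as recorded Oct 11, 2018, the work-commencement date; D relates back to the deed date Feb 15, 2020; E is treated as recorded Apr 1, 2018, the work-commencement date.
G is an HOA assessment lien and takes priority over every other lien.
The other liens, earliest effective date first: E (Apr 1, 2018), F (Apr 15, 2018), A (Oct 11, 2018), C (Oct 16, 2018), B (Dec 11, 2018), D (Feb 15, 2020).
The subordination applies — F was senior to D — so F and D swap.

G, E, D, A, C, B, F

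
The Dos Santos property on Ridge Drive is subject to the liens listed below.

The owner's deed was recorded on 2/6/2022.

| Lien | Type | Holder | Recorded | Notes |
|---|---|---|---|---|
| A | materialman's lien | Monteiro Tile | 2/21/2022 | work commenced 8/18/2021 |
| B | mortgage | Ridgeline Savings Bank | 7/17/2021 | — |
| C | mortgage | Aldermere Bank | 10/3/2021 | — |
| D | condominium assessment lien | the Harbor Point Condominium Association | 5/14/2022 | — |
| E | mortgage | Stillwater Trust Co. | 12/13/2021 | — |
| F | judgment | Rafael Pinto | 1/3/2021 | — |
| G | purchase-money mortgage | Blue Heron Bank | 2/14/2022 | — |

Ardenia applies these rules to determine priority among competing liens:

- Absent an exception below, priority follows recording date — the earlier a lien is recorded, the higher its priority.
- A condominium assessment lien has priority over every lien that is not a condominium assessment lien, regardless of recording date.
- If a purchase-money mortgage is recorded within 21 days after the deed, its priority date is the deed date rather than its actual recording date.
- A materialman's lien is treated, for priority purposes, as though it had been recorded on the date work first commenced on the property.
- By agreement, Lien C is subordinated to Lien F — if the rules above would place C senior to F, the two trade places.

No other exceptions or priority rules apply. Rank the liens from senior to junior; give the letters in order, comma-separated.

D, F, B, A, C, E, G

Adjusting effective dates: A is treated as recorded 8/18/2021, the work-commencement date; G's effective date is the deed date, 2/6/2022.
D, as a condominium assessment lien, has superpriority and ranks first.
Remaining liens by effective date: F (1/3/2021), B (7/17/2021), A (8/18/2021), C (10/3/2021), E (12/13/2021), G (2/6/2022).
C is already junior to F, so the subordination agreement changes nothing.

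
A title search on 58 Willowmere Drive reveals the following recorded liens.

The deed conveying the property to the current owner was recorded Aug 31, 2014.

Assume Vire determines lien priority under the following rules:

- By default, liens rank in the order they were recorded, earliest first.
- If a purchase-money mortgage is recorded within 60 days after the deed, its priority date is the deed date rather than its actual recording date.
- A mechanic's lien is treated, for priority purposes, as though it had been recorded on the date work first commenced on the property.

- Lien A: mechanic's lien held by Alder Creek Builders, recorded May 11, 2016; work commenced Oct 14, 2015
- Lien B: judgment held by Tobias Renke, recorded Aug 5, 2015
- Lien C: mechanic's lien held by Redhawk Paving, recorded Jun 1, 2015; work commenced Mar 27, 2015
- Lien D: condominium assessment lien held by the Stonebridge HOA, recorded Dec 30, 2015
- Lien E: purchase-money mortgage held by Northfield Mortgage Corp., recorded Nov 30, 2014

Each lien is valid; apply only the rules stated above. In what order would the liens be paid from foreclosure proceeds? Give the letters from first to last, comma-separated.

E, C, B, A, D

First, effective dates: A is treated as recorded Oct 14, 2015, the work-commencement date; C's effective date is Mar 27, 2015, when work began; E was recorded 91 days after the deed, outside the 60-day window, so it keeps its recording date.
By effective date: E (Nov 30, 2014), C (Mar 27, 2015), B (Aug 5, 2015), A (Oct 14, 2015), D (Dec 30, 2015).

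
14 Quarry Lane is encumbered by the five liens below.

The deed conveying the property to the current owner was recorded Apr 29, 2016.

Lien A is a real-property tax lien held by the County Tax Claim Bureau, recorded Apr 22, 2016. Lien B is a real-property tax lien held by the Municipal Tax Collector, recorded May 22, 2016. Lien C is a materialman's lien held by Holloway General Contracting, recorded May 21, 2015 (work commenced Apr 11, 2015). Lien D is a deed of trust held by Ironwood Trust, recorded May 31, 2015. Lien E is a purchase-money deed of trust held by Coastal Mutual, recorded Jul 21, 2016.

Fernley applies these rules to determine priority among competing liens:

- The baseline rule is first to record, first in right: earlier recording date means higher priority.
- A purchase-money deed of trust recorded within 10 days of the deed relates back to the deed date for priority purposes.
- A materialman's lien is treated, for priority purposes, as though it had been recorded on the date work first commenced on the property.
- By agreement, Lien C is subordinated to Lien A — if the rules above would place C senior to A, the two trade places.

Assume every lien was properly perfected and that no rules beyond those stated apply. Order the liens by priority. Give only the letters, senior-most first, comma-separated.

A, D, C, B, E

First, effective dates: C is treated as recorded Apr 11, 2015, the work-commencement date; E was recorded 83 days after the deed — beyond 10 days — so no relation-back applies.
Ordering by effective date: C (Apr 11, 2015), D (May 31, 2015), A (Apr 22, 2016), B (May 22, 2016), E (Jul 21, 2016).
The subordination applies — C was senior to A — so C and A swap.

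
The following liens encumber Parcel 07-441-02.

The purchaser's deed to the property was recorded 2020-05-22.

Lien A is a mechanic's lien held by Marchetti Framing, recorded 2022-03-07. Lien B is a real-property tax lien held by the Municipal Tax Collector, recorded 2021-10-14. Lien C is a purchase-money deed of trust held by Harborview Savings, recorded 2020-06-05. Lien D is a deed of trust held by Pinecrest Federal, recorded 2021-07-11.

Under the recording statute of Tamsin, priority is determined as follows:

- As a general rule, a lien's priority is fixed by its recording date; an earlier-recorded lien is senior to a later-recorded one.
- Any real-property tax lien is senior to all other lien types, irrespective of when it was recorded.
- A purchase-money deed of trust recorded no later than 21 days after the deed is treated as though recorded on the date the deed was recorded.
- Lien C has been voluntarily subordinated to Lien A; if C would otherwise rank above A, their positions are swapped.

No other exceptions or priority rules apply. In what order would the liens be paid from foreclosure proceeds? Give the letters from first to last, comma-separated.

B, A, D, C

First, effective dates: C was recorded within the 21-day window, so its effective date is the deed date 2020-05-22.
B is a real-property tax lien and takes priority over every other lien.
Remaining liens by effective date: C (2020-05-22), D (2021-07-11), A (2022-03-07).
C would otherwise be senior to A, so under the subordination agreement C and A exchange positions.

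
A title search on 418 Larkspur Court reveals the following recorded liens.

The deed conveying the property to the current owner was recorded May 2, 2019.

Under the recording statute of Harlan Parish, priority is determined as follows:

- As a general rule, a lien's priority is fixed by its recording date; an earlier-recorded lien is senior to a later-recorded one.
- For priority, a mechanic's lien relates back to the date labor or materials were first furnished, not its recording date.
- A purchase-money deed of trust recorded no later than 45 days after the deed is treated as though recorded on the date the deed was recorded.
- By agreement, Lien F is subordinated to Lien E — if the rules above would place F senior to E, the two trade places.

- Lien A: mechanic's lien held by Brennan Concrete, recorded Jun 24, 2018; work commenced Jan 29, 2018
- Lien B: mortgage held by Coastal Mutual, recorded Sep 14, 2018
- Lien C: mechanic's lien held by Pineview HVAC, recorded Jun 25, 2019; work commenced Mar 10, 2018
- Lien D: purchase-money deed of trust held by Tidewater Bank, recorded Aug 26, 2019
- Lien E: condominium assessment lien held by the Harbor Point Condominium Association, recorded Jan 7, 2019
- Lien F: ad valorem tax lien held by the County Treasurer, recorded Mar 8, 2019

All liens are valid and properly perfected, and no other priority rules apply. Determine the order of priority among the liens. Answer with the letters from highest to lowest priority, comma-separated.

A, C, B, E, F, D

Effective dates: A is treated as recorded Jan 29, 2018, the work-commencement date; C's effective date is Mar 10, 2018, when work began; D was recorded 116 days after the deed — beyond 45 days — so no relation-back applies.
By effective date, earliest first: A (Jan 29, 2018), C (Mar 10, 2018), B (Sep 14, 2018), E (Jan 7, 2019), F (Mar 8, 2019), D (Aug 26, 2019).
Since F is not senior to E, the subordination leaves the order unchanged.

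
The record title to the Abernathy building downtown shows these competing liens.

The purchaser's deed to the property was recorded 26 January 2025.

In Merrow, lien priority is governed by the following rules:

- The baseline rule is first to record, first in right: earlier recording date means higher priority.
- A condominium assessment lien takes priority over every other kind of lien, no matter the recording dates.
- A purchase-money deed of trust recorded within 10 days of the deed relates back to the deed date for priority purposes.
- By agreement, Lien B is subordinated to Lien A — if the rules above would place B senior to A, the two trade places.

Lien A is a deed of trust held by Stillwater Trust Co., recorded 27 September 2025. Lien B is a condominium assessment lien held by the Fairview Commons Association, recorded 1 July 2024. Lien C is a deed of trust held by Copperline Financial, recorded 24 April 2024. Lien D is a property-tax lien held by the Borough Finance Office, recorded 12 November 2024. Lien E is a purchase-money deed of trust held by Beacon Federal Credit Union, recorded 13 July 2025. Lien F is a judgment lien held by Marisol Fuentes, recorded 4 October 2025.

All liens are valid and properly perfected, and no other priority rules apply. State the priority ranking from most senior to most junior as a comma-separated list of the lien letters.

A, C, D, E, B, F

First, effective dates: E was recorded 168 days after the deed — beyond 10 days — so no relation-back applies.
B is a condominium assessment lien and takes priority over every other lien.
Remaining liens by effective date: C (24 April 2024), D (12 November 2024), E (13 July 2025), A (27 September 2025), F (4 October 2025).
B would otherwise be senior to A, so under the subordination agreement B and A exchange positions.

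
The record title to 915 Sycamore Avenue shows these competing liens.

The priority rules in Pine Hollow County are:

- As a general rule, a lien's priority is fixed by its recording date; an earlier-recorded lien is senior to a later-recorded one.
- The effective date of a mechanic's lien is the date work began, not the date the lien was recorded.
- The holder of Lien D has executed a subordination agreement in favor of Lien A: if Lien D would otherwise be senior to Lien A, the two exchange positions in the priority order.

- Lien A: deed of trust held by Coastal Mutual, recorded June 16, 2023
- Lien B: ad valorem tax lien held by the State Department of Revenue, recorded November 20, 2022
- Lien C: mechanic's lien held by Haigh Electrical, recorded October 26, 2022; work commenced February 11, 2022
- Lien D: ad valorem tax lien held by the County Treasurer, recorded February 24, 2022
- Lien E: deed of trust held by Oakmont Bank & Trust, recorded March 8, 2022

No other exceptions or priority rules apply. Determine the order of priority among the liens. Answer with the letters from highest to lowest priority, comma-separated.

C, A, E, B, D

Effective dates: C's effective date is February 11, 2022, when work began.
Sorted by effective date: C (February 11, 2022), D (February 24, 2022), E (March 8, 2022), B (November 20, 2022), A (June 16, 2023).
D is senior to A before the subordination, so the two trade places.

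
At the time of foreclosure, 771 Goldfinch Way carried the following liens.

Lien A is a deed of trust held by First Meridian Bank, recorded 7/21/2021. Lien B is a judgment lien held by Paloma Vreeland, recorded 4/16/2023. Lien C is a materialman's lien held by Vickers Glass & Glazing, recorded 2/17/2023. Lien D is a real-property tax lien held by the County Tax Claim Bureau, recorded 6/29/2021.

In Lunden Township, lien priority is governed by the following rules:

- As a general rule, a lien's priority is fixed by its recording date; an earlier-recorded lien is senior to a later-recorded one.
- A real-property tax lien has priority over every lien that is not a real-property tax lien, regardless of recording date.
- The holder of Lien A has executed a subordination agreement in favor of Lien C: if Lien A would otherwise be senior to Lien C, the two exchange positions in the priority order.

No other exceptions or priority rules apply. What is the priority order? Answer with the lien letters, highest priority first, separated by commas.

D, C, A, B

As a real-property tax lien, D is senior to every other lien.
Among the remaining liens, by effective date: A (7/21/2021), C (2/17/2023), B (4/16/2023).
Because A would otherwise rank above C, the subordination swaps them.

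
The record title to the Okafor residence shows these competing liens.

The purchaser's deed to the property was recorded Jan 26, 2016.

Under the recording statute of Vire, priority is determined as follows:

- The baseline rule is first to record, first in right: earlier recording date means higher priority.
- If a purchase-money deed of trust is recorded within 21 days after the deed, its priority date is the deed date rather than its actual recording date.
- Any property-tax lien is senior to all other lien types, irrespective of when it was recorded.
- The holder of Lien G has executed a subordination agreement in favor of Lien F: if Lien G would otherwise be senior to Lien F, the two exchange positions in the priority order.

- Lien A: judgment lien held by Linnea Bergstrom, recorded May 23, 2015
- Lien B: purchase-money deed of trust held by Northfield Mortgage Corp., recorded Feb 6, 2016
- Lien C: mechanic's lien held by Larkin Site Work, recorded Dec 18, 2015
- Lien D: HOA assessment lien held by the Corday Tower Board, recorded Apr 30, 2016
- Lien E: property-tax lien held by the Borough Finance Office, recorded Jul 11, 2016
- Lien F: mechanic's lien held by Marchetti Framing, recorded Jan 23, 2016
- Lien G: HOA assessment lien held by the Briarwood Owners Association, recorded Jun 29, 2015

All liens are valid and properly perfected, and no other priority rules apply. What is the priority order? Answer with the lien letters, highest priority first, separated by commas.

E, A, F, C, G, B, D

First, effective dates: B was recorded within the 21-day window, so its effective date is the deed date Jan 26, 2016.
E, as a property-tax lien, has superpriority and ranks first.
Among the remaining liens, by effective date: A (May 23, 2015), G (Jun 29, 2015), C (Dec 18, 2015), F (Jan 23, 2016), B (Jan 26, 2016), D (Apr 30, 2016).
G would otherwise be senior to F, so under the subordination agreement G and F exchange positions.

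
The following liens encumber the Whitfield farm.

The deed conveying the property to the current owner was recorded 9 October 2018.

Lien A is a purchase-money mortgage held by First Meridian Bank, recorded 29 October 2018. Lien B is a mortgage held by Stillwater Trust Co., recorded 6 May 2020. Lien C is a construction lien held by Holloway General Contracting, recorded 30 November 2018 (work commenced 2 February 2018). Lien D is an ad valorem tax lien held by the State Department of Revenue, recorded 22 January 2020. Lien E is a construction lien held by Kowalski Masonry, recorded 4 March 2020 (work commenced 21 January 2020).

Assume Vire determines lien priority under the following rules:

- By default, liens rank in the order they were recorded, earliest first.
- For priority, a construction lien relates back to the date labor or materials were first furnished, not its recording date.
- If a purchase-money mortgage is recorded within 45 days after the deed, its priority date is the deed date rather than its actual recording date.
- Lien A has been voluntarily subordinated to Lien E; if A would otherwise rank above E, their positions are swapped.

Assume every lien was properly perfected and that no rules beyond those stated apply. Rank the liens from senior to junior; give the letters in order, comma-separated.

First, effective dates: A was recorded within the 45-day window, so its effective date is the deed date 9 October 2018; C is treated as recorded 2 February 2018, the work-commencement date; E is treated as recorded 21 January 2020, the work-commencement date.
By effective date: C (2 February 2018), A (9 October 2018), E (21 January 2020), D (22 January 2020), B (6 May 2020).
A would otherwise be senior to E, so under the subordination agreement A and E exchange positions.

C, E, A, D, B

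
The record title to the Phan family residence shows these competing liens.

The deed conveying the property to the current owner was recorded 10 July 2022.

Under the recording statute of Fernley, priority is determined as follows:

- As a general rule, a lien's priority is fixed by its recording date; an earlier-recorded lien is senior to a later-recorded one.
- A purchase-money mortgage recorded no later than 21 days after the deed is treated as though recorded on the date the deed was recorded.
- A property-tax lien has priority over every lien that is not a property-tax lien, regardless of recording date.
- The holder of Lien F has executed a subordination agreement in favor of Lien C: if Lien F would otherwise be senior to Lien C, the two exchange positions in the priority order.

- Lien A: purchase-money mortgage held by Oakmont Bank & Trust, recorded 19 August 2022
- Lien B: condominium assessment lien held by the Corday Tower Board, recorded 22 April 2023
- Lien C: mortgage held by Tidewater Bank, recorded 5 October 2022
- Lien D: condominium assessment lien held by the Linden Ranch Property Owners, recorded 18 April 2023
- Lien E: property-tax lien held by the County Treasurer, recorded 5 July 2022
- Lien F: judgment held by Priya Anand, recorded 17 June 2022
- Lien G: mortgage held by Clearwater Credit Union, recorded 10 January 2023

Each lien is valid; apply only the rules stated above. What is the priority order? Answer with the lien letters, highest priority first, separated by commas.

Effective dates after the stated exceptions: A was recorded 40 days after the deed — beyond 21 days — so no relation-back applies.
As a property-tax lien, E is senior to every other lien.
The other liens, earliest effective date first: F (17 June 2022), A (19 August 2022), C (5 October 2022), G (10 January 2023), D (18 April 2023), B (22 April 2023).
F is senior to C before the subordination, so the two trade places.

E, C, A, F, G, D, B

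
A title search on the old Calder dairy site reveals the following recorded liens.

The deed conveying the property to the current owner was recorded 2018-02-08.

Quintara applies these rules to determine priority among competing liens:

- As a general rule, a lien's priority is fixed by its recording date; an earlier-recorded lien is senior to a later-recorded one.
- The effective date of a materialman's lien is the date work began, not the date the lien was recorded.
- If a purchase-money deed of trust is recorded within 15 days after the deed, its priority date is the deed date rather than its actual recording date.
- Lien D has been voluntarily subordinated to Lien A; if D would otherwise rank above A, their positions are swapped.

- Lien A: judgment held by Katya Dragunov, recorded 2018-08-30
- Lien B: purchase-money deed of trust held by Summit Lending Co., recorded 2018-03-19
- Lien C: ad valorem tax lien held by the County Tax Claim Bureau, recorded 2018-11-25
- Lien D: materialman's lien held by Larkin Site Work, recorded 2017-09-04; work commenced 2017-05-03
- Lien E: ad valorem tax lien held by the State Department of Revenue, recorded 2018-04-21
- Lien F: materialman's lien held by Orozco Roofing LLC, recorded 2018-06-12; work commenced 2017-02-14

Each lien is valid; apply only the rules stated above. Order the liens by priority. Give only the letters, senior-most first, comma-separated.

F, A, B, E, D, C

Effective dates after the stated exceptions: B missed the 15-day window (39 days after the deed), so its recording date stands; D relates back to 2017-05-03 (work commenced); F relates back to 2017-02-14 (work commenced).
Ordering by effective date: F (2017-02-14), D (2017-05-03), B (2018-03-19), E (2018-04-21), A (2018-08-30), C (2018-11-25).
The subordination applies — D was senior to A — so D and A swap.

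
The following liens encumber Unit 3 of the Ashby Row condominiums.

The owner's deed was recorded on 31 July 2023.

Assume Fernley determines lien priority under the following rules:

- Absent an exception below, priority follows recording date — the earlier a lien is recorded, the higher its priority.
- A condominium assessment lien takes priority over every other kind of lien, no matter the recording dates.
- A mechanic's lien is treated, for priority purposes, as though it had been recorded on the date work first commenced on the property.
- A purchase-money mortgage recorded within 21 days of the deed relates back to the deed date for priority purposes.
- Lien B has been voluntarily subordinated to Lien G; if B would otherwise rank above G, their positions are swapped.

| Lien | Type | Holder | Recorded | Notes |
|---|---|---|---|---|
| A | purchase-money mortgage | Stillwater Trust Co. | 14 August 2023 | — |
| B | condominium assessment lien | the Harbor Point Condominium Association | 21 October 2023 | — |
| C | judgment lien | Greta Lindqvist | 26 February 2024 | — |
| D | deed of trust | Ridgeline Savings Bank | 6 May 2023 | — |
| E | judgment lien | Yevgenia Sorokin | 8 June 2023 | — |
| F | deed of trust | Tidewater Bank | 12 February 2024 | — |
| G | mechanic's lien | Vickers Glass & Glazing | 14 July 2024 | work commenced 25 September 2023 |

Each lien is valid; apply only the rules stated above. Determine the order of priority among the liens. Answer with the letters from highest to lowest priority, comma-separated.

First, effective dates: A relates back to the deed date 31 July 2023; G's effective date is 25 September 2023, when work began.
B, as a condominium assessment lien, has superpriority and ranks first.
Ordering the rest by effective date: D (6 May 2023), E (8 June 2023), A (31 July 2023), G (25 September 2023), F (12 February 2024), C (26 February 2024).
Because B would otherwise rank above G, the subordination swaps them.

G, D, E, A, B, F, C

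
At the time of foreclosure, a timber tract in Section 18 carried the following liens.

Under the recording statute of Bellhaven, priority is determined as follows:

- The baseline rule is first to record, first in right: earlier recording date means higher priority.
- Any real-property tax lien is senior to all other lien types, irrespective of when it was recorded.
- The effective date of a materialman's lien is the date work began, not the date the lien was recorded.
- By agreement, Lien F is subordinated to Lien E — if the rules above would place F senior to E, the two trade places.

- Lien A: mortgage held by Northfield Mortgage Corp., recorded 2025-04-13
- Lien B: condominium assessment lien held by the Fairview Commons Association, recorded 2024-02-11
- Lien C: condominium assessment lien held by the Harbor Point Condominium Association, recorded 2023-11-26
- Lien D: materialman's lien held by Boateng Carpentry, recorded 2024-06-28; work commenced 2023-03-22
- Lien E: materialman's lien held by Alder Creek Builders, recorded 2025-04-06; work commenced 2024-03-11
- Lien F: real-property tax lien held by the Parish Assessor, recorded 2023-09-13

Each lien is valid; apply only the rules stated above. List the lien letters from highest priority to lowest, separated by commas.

E, D, C, B, F, A

Effective dates: D relates back to 2023-03-22 (work commenced); E is treated as recorded 2024-03-11, the work-commencement date.
F is a real-property tax lien, so it outranks all other liens regardless of date.
The other liens, earliest effective date first: D (2023-03-22), C (2023-11-26), B (2024-02-11), E (2024-03-11), A (2025-04-13).
Because F would otherwise rank above E, the subordination swaps them.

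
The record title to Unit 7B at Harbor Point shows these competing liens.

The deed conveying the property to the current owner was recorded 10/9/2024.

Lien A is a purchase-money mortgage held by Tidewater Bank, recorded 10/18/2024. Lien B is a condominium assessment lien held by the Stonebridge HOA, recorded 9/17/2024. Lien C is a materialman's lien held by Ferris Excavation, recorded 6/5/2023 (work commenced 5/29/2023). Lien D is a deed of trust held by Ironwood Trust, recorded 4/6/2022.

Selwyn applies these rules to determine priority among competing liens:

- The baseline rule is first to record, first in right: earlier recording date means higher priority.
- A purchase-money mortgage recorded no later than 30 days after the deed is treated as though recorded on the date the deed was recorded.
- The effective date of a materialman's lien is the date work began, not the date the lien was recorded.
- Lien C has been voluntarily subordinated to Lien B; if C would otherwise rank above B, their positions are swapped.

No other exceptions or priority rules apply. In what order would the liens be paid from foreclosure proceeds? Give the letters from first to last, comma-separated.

D, B, C, A

Adjusting effective dates: A was recorded within the 30-day window, so its effective date is the deed date 10/9/2024; C's effective date is 5/29/2023, when work began.
By effective date: D (4/6/2022), C (5/29/2023), B (9/17/2024), A (10/9/2024).
C would otherwise be senior to B, so under the subordination agreement C and B exchange positions.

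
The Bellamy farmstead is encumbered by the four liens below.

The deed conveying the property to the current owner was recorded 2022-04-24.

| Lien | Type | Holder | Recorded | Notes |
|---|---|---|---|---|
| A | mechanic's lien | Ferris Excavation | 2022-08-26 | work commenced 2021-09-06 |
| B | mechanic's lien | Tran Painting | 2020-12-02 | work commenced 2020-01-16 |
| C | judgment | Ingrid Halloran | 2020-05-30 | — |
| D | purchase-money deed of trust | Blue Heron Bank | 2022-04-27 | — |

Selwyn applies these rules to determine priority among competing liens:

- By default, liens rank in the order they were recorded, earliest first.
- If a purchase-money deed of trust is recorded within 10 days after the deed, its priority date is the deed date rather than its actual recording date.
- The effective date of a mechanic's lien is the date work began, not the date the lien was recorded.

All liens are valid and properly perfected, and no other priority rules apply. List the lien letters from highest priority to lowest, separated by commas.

First, effective dates: A's effective date is 2021-09-06, when work began; B is treated as recorded 2020-01-16, the work-commencement date; D was recorded within the 10-day window, so its effective date is the deed date 2022-04-24.
By effective date, earliest first: B (2020-01-16), C (2020-05-30), A (2021-09-06), D (2022-04-24).

B, C, A, D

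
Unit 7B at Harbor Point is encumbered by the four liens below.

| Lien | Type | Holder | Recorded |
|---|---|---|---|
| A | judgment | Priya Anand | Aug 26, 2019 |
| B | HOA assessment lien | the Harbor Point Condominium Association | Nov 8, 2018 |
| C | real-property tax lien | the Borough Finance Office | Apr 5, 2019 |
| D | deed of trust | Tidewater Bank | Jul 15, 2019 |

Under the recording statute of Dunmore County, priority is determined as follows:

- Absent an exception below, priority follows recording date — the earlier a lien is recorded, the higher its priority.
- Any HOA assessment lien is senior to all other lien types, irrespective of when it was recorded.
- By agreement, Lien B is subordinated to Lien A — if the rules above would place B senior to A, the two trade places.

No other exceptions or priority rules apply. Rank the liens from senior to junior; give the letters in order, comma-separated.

A, C, D, B

B is an HOA assessment lien and takes priority over every other lien.
Among the remaining liens, by effective date: C (Apr 5, 2019), D (Jul 15, 2019), A (Aug 26, 2019).
The subordination applies — B was senior to A — so B and A swap.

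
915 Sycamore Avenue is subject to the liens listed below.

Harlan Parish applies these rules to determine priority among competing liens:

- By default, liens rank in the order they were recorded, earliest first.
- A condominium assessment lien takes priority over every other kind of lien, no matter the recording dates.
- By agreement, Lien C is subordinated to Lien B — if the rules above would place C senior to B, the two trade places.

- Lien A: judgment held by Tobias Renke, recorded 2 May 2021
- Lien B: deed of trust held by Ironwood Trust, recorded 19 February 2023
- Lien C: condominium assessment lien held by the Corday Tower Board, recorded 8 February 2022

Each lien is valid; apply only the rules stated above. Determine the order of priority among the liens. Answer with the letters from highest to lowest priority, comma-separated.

As a condominium assessment lien, C is senior to every other lien.
Remaining liens by effective date: A (2 May 2021), B (19 February 2023).
C is senior to B before the subordination, so the two trade places.

B, A, C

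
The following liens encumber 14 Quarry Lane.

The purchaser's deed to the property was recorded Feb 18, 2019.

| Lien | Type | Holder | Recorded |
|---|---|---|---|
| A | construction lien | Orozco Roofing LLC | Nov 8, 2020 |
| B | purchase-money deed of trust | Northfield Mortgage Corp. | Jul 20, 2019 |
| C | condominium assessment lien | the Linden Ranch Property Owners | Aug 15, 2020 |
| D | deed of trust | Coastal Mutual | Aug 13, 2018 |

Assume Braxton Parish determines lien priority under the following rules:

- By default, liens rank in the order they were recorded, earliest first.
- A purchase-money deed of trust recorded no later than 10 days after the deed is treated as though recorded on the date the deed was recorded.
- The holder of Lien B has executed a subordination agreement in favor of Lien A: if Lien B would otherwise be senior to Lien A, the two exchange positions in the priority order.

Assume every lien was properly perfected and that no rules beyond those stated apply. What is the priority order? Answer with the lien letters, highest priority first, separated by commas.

Adjusting effective dates: B was recorded 152 days after the deed — beyond 10 days — so no relation-back applies.
Ordering by effective date: D (Aug 13, 2018), B (Jul 20, 2019), C (Aug 15, 2020), A (Nov 8, 2020).
B would otherwise be senior to A, so under the subordination agreement B and A exchange positions.

D, A, C, B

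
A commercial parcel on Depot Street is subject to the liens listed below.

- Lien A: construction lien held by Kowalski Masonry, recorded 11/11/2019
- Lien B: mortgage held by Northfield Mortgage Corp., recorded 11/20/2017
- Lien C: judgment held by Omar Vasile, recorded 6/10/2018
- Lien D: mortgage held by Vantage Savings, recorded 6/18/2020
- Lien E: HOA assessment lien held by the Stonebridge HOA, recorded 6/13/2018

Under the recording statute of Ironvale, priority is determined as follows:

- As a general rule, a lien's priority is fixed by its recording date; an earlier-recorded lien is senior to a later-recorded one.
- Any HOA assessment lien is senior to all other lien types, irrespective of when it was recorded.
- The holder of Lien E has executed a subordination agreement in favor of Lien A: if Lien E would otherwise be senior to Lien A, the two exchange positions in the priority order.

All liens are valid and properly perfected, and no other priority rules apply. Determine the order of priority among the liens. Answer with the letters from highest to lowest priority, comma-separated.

E is an HOA assessment lien and takes priority over every other lien.
Among the remaining liens, by effective date: B (11/20/2017), C (6/10/2018), A (11/11/2019), D (6/18/2020).
E is senior to A before the subordination, so the two trade places.

A, B, C, E, D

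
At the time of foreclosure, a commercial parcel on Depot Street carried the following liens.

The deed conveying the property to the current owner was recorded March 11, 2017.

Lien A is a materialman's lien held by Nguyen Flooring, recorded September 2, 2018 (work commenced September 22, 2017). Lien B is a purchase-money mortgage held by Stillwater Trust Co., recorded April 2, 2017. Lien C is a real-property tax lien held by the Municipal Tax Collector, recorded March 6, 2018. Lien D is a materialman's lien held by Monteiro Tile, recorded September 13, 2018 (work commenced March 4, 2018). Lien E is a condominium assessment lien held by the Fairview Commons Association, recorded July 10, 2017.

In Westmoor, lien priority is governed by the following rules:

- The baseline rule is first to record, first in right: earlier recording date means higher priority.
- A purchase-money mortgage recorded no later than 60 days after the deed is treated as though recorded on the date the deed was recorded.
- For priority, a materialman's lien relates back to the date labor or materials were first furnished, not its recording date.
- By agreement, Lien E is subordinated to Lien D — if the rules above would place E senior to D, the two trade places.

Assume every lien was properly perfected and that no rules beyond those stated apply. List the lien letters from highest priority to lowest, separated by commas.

First, effective dates: A's effective date is September 22, 2017, when work began; B was recorded within the 60-day window, so its effective date is the deed date March 11, 2017; D is treated as recorded March 4, 2018, the work-commencement date.
By effective date, earliest first: B (March 11, 2017), E (July 10, 2017), A (September 22, 2017), D (March 4, 2018), C (March 6, 2018).
E is senior to D before the subordination, so the two trade places.

B, D, A, E, C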